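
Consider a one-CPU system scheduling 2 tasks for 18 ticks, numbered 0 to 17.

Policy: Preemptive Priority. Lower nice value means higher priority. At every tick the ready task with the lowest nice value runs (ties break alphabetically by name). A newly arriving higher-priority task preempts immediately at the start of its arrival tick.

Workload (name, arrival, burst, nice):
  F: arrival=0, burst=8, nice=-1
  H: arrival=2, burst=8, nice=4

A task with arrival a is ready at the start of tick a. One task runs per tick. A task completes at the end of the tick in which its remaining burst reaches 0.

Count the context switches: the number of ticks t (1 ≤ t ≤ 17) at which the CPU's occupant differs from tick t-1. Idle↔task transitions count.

t=0: ready={F} → run F
t=1: ready={F} → run F
t=2: ready={F,H} → run F
t=3: ready={F,H} → run F
t=4: ready={F,H} → run F
t=5: ready={F,H} → run F
t=6: ready={F,H} → run F
t=7: ready={F,H} → run F
t=8: ready={H} → run H
t=9: ready={H} → run H
t=10: ready={H} → run H
t=11: ready={H} → run H
t=12: ready={H} → run H
t=13: ready={H} → run H
t=14: ready={H} → run H
t=15: ready={H} → run H
t=16: (idle)
t=17: (idle)

context switches = 2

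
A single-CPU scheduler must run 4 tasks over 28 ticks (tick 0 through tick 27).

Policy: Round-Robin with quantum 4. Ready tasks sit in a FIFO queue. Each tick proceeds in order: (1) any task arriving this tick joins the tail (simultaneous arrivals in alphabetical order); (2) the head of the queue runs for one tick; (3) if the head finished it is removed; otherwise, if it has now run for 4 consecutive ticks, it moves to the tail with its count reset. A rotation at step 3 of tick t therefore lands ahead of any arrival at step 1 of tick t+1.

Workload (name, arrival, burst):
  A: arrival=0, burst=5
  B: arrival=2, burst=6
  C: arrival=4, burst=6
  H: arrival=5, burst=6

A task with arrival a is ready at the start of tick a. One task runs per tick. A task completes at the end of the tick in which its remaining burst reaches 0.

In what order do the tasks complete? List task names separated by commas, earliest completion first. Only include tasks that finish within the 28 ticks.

t=0: queue=[A] q_used=0 → run A
t=1: queue=[A] q_used=1 → run A
t=2: queue=[A,B] q_used=2 → run A
t=3: queue=[A,B] q_used=3 → run A
t=4: queue=[B,A,C] q_used=0 → run B
t=5: queue=[B,A,C,H] q_used=1 → run B
t=6: queue=[B,A,C,H] q_used=2 → run B
t=7: queue=[B,A,C,H] q_used=3 → run B
t=8: queue=[A,C,H,B] q_used=0 → run A
t=9: queue=[C,H,B] q_used=0 → run C
t=10: queue=[C,H,B] q_used=1 → run C
t=11: queue=[C,H,B] q_used=2 → run C
t=12: queue=[C,H,B] q_used=3 → run C
t=13: queue=[H,B,C] q_used=0 → run H
t=14: queue=[H,B,C] q_used=1 → run H
t=15: queue=[H,B,C] q_used=2 → run H
t=16: queue=[H,B,C] q_used=3 → run H
t=17: queue=[B,C,H] q_used=0 → run B
t=18: queue=[B,C,H] q_used=1 → run B
t=19: queue=[C,H] q_used=0 → run C
t=20: queue=[C,H] q_used=1 → run C
t=21: queue=[H] q_used=0 → run H
t=22: queue=[H] q_used=1 → run H
t=23: (idle)
t=24: (idle)
t=25: (idle)
t=26: (idle)
t=27: (idle)

completion order = A, B, C, H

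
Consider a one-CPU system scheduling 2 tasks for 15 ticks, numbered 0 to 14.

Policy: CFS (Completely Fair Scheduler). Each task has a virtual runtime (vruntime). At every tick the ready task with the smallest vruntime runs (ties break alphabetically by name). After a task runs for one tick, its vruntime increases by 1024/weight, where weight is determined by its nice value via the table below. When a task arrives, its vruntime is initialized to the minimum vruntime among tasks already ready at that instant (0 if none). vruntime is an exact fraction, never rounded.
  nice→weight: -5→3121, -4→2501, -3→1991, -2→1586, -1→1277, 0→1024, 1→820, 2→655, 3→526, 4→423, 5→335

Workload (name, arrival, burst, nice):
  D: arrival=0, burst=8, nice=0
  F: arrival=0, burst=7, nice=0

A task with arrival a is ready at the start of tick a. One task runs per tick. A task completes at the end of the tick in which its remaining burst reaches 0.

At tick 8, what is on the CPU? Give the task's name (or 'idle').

running at tick 8 = D

t=0: vr[D=0 F=0] → run D
t=1: vr[D=1 F=0] → run F
t=2: vr[D=1 F=1] → run D
t=3: vr[D=2 F=1] → run F
t=4: vr[D=2 F=2] → run D
t=5: vr[D=3 F=2] → run F
t=6: vr[D=3 F=3] → run D
t=7: vr[D=4 F=3] → run F
t=8: vr[D=4 F=4] → run D
t=9: vr[D=5 F=4] → run F
t=10: vr[D=5 F=5] → run D
t=11: vr[D=6 F=5] → run F
t=12: vr[D=6 F=6] → run D
t=13: vr[D=7 F=6] → run F
t=14: vr[D=7] → run D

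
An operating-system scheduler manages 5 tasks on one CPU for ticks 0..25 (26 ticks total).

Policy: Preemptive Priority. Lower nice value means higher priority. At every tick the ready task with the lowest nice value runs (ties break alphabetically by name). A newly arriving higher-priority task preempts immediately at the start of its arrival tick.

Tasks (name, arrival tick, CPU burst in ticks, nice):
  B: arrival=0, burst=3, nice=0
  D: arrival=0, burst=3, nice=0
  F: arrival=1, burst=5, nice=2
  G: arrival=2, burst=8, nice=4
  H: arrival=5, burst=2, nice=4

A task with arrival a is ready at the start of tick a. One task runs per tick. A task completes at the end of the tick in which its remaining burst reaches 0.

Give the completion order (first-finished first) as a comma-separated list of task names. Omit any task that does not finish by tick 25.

t=0: ready={B,D} → run B
t=1: ready={B,D,F} → run B
t=2: ready={B,D,F,G} → run B
t=3: ready={D,F,G} → run D
t=4: ready={D,F,G} → run D
t=5: ready={D,F,G,H} → run D
t=6: ready={F,G,H} → run F
t=7: ready={F,G,H} → run F
t=8: ready={F,G,H} → run F
t=9: ready={F,G,H} → run F
t=10: ready={F,G,H} → run F
t=11: ready={G,H} → run G
t=12: ready={G,H} → run G
t=13: ready={G,H} → run G
t=14: ready={G,H} → run G
t=15: ready={G,H} → run G
t=16: ready={G,H} → run G
t=17: ready={G,H} → run G
t=18: ready={G,H} → run G
t=19: ready={H} → run H
t=20: ready={H} → run H
t=21: (idle)
t=22: (idle)
t=23: (idle)
t=24: (idle)
t=25: (idle)

completion order = B, D, F, G, H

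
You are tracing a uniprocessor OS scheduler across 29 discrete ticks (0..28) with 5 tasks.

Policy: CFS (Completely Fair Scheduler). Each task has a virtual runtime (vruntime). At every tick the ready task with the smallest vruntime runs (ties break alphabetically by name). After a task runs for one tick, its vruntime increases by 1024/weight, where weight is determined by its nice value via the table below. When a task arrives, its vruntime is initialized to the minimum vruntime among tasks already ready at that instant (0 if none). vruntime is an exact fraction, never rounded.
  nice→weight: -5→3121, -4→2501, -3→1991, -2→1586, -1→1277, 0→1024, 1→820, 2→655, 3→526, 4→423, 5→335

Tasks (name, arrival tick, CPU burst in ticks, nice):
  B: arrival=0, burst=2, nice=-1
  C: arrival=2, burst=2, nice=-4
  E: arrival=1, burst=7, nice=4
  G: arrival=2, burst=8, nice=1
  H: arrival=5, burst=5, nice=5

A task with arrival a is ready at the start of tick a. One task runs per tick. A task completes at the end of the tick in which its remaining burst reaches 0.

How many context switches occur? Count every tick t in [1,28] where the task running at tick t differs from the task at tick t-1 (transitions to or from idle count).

t=0: vr[B=0] → run B
t=1: vr[B=1024/1277 E=1024/1277] → run B
t=2: vr[C=1024/1277 E=1024/1277 G=1024/1277] → run C
t=3: vr[C=3868672/3193777 E=1024/1277 G=1024/1277] → run E
t=4: vr[C=3868672/3193777 E=1740800/540171 G=1024/1277] → run G
t=5: vr[C=3868672/3193777 E=1740800/540171 G=536832/261785 H=3868672/3193777] → run C
t=6: vr[E=1740800/540171 G=536832/261785 H=3868672/3193777] → run H
t=7: vr[E=1740800/540171 G=536832/261785 H=4566432768/1069915295] → run G
t=8: vr[E=1740800/540171 G=863744/261785 H=4566432768/1069915295] → run E
t=9: vr[E=3048448/540171 G=863744/261785 H=4566432768/1069915295] → run G
t=10: vr[E=3048448/540171 G=1190656/261785 H=4566432768/1069915295] → run H
t=11: vr[E=3048448/540171 G=1190656/261785 H=7836860416/1069915295] → run G
t=12: vr[E=3048448/540171 G=1517568/261785 H=7836860416/1069915295] → run E
t=13: vr[E=1452032/180057 G=1517568/261785 H=7836860416/1069915295] → run G
t=14: vr[E=1452032/180057 G=368896/52357 H=7836860416/1069915295] → run G
t=15: vr[E=1452032/180057 G=2171392/261785 H=7836860416/1069915295] → run H
t=16: vr[E=1452032/180057 G=2171392/261785 H=11107288064/1069915295] → run E
t=17: vr[E=5663744/540171 G=2171392/261785 H=11107288064/1069915295] → run G
t=18: vr[E=5663744/540171 G=2498304/261785 H=11107288064/1069915295] → run G
t=19: vr[E=5663744/540171 H=11107288064/1069915295] → run H
t=20: vr[E=5663744/540171 H=14377715712/1069915295] → run E
t=21: vr[E=6971392/540171 H=14377715712/1069915295] → run E
t=22: vr[E=2759680/180057 H=14377715712/1069915295] → run H
t=23: vr[E=2759680/180057] → run E
t=24: (idle)
t=25: (idle)
t=26: (idle)
t=27: (idle)
t=28: (idle)

context switches = 20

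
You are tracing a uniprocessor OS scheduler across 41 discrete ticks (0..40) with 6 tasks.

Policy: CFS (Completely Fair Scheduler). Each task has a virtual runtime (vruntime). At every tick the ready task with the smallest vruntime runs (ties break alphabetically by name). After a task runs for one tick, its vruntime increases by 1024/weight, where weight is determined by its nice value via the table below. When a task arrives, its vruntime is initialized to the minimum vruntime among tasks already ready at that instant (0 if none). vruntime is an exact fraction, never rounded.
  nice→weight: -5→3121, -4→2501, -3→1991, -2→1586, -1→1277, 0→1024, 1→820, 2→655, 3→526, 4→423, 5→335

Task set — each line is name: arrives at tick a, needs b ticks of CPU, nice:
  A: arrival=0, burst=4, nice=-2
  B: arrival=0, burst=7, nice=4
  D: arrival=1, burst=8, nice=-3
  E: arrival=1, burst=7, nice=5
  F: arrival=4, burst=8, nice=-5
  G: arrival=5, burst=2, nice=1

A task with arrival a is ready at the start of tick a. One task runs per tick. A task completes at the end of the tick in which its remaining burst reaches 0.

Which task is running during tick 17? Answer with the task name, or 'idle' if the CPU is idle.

running at tick 17 = D

t=0: vr[A=0 B=0] → run A
t=1: vr[A=512/793 B=0 D=0 E=0] → run B
t=2: vr[A=512/793 B=1024/423 D=0 E=0] → run D
t=3: vr[A=512/793 B=1024/423 D=1024/1991 E=0] → run E
t=4: vr[A=512/793 B=1024/423 D=1024/1991 E=1024/335 F=1024/1991] → run D
t=5: vr[A=512/793 B=1024/423 D=2048/1991 E=1024/335 F=1024/1991 G=1024/1991] → run F
t=6: vr[A=512/793 B=1024/423 D=2048/1991 E=1024/335 F=5234688/6213911 G=1024/1991] → run G
t=7: vr[A=512/793 B=1024/423 D=2048/1991 E=1024/335 F=5234688/6213911 G=719616/408155] → run A
t=8: vr[A=1024/793 B=1024/423 D=2048/1991 E=1024/335 F=5234688/6213911 G=719616/408155] → run F
t=9: vr[A=1024/793 B=1024/423 D=2048/1991 E=1024/335 F=7273472/6213911 G=719616/408155] → run D
t=10: vr[A=1024/793 B=1024/423 D=3072/1991 E=1024/335 F=7273472/6213911 G=719616/408155] → run F
t=11: vr[A=1024/793 B=1024/423 D=3072/1991 E=1024/335 F=9312256/6213911 G=719616/408155] → run A
t=12: vr[A=1536/793 B=1024/423 D=3072/1991 E=1024/335 F=9312256/6213911 G=719616/408155] → run F
t=13: vr[A=1536/793 B=1024/423 D=3072/1991 E=1024/335 F=11351040/6213911 G=719616/408155] → run D
t=14: vr[A=1536/793 B=1024/423 D=4096/1991 E=1024/335 F=11351040/6213911 G=719616/408155] → run G
t=15: vr[A=1536/793 B=1024/423 D=4096/1991 E=1024/335 F=11351040/6213911] → run F
t=16: vr[A=1536/793 B=1024/423 D=4096/1991 E=1024/335 F=13389824/6213911] → run A
t=17: vr[B=1024/423 D=4096/1991 E=1024/335 F=13389824/6213911] → run D
t=18: vr[B=1024/423 D=5120/1991 E=1024/335 F=13389824/6213911] → run F
t=19: vr[B=1024/423 D=5120/1991 E=1024/335 F=15428608/6213911] → run B
t=20: vr[B=2048/423 D=5120/1991 E=1024/335 F=15428608/6213911] → run F
t=21: vr[B=2048/423 D=5120/1991 E=1024/335 F=17467392/6213911] → run D
t=22: vr[B=2048/423 D=6144/1991 E=1024/335 F=17467392/6213911] → run F
t=23: vr[B=2048/423 D=6144/1991 E=1024/335] → run E
t=24: vr[B=2048/423 D=6144/1991 E=2048/335] → run D
t=25: vr[B=2048/423 D=7168/1991 E=2048/335] → run D
t=26: vr[B=2048/423 E=2048/335] → run B
t=27: vr[B=1024/141 E=2048/335] → run E
t=28: vr[B=1024/141 E=3072/335] → run B
t=29: vr[B=4096/423 E=3072/335] → run E
t=30: vr[B=4096/423 E=4096/335] → run B
t=31: vr[B=5120/423 E=4096/335] → run B
t=32: vr[B=2048/141 E=4096/335] → run E
t=33: vr[B=2048/141 E=1024/67] → run B
t=34: vr[E=1024/67] → run E
t=35: vr[E=6144/335] → run E
t=36: (idle)
t=37: (idle)
t=38: (idle)
t=39: (idle)
t=40: (idle)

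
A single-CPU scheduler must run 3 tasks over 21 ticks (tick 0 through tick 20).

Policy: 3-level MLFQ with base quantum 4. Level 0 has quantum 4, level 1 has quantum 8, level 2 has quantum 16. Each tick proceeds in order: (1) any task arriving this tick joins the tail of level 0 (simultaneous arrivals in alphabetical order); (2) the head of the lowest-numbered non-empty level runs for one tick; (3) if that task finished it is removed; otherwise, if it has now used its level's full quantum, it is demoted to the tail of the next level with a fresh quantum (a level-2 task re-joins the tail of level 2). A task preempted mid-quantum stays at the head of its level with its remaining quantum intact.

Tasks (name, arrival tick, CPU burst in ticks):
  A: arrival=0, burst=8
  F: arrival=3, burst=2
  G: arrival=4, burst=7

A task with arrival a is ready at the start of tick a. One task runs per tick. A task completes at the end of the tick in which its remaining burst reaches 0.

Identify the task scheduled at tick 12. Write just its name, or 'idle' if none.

t=0: L0/L1/L2 = A/-/- → run A
t=1: L0/L1/L2 = A/-/- → run A
t=2: L0/L1/L2 = A/-/- → run A
t=3: L0/L1/L2 = AF/-/- → run A
t=4: L0/L1/L2 = FG/A/- → run F
t=5: L0/L1/L2 = FG/A/- → run F
t=6: L0/L1/L2 = G/A/- → run G
t=7: L0/L1/L2 = G/A/- → run G
t=8: L0/L1/L2 = G/A/- → run G
t=9: L0/L1/L2 = G/A/- → run G
t=10: L0/L1/L2 = -/AG/- → run A
t=11: L0/L1/L2 = -/AG/- → run A
t=12: L0/L1/L2 = -/AG/- → run A
t=13: L0/L1/L2 = -/AG/- → run A
t=14: L0/L1/L2 = -/G/- → run G
t=15: L0/L1/L2 = -/G/- → run G
t=16: L0/L1/L2 = -/G/- → run G
t=17: (idle)
t=18: (idle)
t=19: (idle)
t=20: (idle)

running at tick 12 = A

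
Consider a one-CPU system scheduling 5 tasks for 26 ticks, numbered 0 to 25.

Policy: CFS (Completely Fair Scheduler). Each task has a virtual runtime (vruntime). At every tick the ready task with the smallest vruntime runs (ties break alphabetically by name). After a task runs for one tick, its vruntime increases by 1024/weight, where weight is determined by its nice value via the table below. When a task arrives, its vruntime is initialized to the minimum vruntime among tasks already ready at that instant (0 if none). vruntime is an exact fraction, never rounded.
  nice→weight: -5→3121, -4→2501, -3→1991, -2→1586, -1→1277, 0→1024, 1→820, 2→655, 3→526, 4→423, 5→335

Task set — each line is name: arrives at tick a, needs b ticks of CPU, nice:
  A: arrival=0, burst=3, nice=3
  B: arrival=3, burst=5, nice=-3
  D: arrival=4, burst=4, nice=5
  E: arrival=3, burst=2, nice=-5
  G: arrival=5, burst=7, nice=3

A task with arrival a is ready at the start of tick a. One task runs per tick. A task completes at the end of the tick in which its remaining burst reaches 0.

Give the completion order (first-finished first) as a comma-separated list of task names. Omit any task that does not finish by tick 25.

completion order = A, E, B, D, G

t=0: vr[A=0] → run A
t=1: vr[A=512/263] → run A
t=2: vr[A=1024/263] → run A
t=3: vr[B=0 E=0] → run B
t=4: vr[B=1024/1991 D=0 E=0] → run D
t=5: vr[B=1024/1991 D=1024/335 E=0 G=0] → run E
t=6: vr[B=1024/1991 D=1024/335 E=1024/3121 G=0] → run G
t=7: vr[B=1024/1991 D=1024/335 E=1024/3121 G=512/263] → run E
t=8: vr[B=1024/1991 D=1024/335 G=512/263] → run B
t=9: vr[B=2048/1991 D=1024/335 G=512/263] → run B
t=10: vr[B=3072/1991 D=1024/335 G=512/263] → run B
t=11: vr[B=4096/1991 D=1024/335 G=512/263] → run G
t=12: vr[B=4096/1991 D=1024/335 G=1024/263] → run B
t=13: vr[D=1024/335 G=1024/263] → run D
t=14: vr[D=2048/335 G=1024/263] → run G
t=15: vr[D=2048/335 G=1536/263] → run G
t=16: vr[D=2048/335 G=2048/263] → run D
t=17: vr[D=3072/335 G=2048/263] → run G
t=18: vr[D=3072/335 G=2560/263] → run D
t=19: vr[G=2560/263] → run G
t=20: vr[G=3072/263] → run G
t=21: (idle)
t=22: (idle)
t=23: (idle)
t=24: (idle)
t=25: (idle)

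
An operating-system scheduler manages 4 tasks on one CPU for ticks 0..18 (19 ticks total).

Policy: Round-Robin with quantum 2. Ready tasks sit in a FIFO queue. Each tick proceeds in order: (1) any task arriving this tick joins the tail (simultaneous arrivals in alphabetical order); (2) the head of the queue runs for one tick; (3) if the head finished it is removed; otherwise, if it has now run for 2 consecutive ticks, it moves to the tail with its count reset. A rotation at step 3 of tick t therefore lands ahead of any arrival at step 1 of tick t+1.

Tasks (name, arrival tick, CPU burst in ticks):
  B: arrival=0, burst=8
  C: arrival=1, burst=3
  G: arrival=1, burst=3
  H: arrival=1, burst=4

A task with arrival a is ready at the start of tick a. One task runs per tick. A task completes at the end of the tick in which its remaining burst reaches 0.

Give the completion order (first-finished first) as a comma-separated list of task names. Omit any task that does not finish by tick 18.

t=0: queue=[B] q_used=0 → run B
t=1: queue=[B,C,G,H] q_used=1 → run B
t=2: queue=[C,G,H,B] q_used=0 → run C
t=3: queue=[C,G,H,B] q_used=1 → run C
t=4: queue=[G,H,B,C] q_used=0 → run G
t=5: queue=[G,H,B,C] q_used=1 → run G
t=6: queue=[H,B,C,G] q_used=0 → run H
t=7: queue=[H,B,C,G] q_used=1 → run H
t=8: queue=[B,C,G,H] q_used=0 → run B
t=9: queue=[B,C,G,H] q_used=1 → run B
t=10: queue=[C,G,H,B] q_used=0 → run C
t=11: queue=[G,H,B] q_used=0 → run G
t=12: queue=[H,B] q_used=0 → run H
t=13: queue=[H,B] q_used=1 → run H
t=14: queue=[B] q_used=0 → run B
t=15: queue=[B] q_used=1 → run B
t=16: queue=[B] q_used=0 → run B
t=17: queue=[B] q_used=1 → run B
t=18: (idle)

completion order = C, G, H, B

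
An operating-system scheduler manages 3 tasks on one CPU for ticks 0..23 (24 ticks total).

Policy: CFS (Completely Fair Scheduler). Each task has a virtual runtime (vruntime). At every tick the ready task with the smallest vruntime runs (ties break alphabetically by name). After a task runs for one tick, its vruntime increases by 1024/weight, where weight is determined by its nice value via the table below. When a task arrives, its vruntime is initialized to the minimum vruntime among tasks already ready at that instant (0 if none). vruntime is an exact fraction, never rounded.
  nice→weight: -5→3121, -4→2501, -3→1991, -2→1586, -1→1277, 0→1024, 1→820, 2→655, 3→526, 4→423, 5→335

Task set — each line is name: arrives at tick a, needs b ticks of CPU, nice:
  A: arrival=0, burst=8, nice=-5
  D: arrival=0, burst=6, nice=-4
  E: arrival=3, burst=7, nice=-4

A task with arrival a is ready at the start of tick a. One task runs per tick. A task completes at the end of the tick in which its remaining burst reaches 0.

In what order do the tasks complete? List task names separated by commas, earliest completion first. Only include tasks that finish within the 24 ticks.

t=0: vr[A=0 D=0] → run A
t=1: vr[A=1024/3121 D=0] → run D
t=2: vr[A=1024/3121 D=1024/2501] → run A
t=3: vr[A=2048/3121 D=1024/2501 E=1024/2501] → run D
t=4: vr[A=2048/3121 D=2048/2501 E=1024/2501] → run E
t=5: vr[A=2048/3121 D=2048/2501 E=2048/2501] → run A
t=6: vr[A=3072/3121 D=2048/2501 E=2048/2501] → run D
t=7: vr[A=3072/3121 D=3072/2501 E=2048/2501] → run E
t=8: vr[A=3072/3121 D=3072/2501 E=3072/2501] → run A
t=9: vr[A=4096/3121 D=3072/2501 E=3072/2501] → run D
t=10: vr[A=4096/3121 D=4096/2501 E=3072/2501] → run E
t=11: vr[A=4096/3121 D=4096/2501 E=4096/2501] → run A
t=12: vr[A=5120/3121 D=4096/2501 E=4096/2501] → run D
t=13: vr[A=5120/3121 D=5120/2501 E=4096/2501] → run E
t=14: vr[A=5120/3121 D=5120/2501 E=5120/2501] → run A
t=15: vr[A=6144/3121 D=5120/2501 E=5120/2501] → run A
t=16: vr[A=7168/3121 D=5120/2501 E=5120/2501] → run D
t=17: vr[A=7168/3121 E=5120/2501] → run E
t=18: vr[A=7168/3121 E=6144/2501] → run A
t=19: vr[E=6144/2501] → run E
t=20: vr[E=7168/2501] → run E
t=21: (idle)
t=22: (idle)
t=23: (idle)

completion order = D, A, E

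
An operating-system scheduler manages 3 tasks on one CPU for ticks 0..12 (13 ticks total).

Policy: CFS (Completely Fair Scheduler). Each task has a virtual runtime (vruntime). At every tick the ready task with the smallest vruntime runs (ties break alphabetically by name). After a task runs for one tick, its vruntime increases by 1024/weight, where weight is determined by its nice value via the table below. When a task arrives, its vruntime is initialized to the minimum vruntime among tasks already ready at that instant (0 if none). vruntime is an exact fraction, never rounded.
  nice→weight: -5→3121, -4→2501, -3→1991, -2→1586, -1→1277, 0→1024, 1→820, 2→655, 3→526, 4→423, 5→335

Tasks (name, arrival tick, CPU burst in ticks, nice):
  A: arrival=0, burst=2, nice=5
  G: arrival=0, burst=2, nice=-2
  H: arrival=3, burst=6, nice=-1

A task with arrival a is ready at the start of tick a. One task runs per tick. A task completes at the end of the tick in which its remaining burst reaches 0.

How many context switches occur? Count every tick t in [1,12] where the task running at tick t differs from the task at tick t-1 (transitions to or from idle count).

t=0: vr[A=0 G=0] → run A
t=1: vr[A=1024/335 G=0] → run G
t=2: vr[A=1024/335 G=512/793] → run G
t=3: vr[A=1024/335 H=1024/335] → run A
t=4: vr[H=1024/335] → run H
t=5: vr[H=1650688/427795] → run H
t=6: vr[H=1993728/427795] → run H
t=7: vr[H=2336768/427795] → run H
t=8: vr[H=2679808/427795] → run H
t=9: vr[H=3022848/427795] → run H
t=10: (idle)
t=11: (idle)
t=12: (idle)

context switches = 4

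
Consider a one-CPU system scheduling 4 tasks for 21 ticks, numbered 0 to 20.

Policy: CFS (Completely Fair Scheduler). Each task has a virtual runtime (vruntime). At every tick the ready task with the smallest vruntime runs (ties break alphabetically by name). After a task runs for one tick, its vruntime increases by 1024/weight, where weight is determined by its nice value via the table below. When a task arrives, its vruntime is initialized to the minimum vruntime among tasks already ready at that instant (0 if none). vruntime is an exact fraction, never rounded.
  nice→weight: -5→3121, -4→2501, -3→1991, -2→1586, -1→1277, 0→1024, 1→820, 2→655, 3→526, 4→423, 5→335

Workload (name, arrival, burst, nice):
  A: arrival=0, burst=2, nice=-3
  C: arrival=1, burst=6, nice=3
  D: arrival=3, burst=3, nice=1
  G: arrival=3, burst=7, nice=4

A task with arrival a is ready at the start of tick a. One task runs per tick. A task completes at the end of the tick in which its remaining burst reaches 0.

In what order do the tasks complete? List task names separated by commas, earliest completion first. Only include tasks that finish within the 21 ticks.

completion order = A, D, C, G

t=0: vr[A=0] → run A
t=1: vr[A=1024/1991 C=1024/1991] → run A
t=2: vr[C=1024/1991] → run C
t=3: vr[C=1288704/523633 D=1288704/523633 G=1288704/523633] → run C
t=4: vr[C=2308096/523633 D=1288704/523633 G=1288704/523633] → run D
t=5: vr[C=2308096/523633 D=398234368/107344765 G=1288704/523633] → run G
t=6: vr[C=2308096/523633 D=398234368/107344765 G=1081321984/221496759] → run D
t=7: vr[C=2308096/523633 D=532284416/107344765 G=1081321984/221496759] → run C
t=8: vr[C=3327488/523633 D=532284416/107344765 G=1081321984/221496759] → run G
t=9: vr[C=3327488/523633 D=532284416/107344765 G=1617522176/221496759] → run D
t=10: vr[C=3327488/523633 G=1617522176/221496759] → run C
t=11: vr[C=4346880/523633 G=1617522176/221496759] → run G
t=12: vr[C=4346880/523633 G=717907456/73832253] → run C
t=13: vr[C=5366272/523633 G=717907456/73832253] → run G
t=14: vr[C=5366272/523633 G=2689922560/221496759] → run C
t=15: vr[G=2689922560/221496759] → run G
t=16: vr[G=3226122752/221496759] → run G
t=17: vr[G=1254107648/73832253] → run G
t=18: (idle)
t=19: (idle)
t=20: (idle)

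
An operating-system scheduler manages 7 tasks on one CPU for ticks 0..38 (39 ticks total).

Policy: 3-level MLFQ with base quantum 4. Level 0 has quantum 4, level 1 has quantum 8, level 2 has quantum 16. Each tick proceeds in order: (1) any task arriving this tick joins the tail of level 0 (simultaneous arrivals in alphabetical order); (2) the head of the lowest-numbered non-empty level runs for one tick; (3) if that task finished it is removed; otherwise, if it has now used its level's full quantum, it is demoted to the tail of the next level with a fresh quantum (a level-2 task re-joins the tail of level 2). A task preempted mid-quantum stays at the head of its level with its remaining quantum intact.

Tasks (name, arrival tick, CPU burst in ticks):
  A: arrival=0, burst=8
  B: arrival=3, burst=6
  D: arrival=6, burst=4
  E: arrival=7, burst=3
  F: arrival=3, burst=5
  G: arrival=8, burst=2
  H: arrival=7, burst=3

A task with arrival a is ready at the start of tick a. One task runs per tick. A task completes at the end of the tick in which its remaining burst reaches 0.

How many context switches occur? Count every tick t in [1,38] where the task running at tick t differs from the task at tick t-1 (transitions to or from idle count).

context switches = 10

t=0: L0/L1/L2 = A/-/- → run A
t=1: L0/L1/L2 = A/-/- → run A
t=2: L0/L1/L2 = A/-/- → run A
t=3: L0/L1/L2 = ABF/-/- → run A
t=4: L0/L1/L2 = BF/A/- → run B
t=5: L0/L1/L2 = BF/A/- → run B
t=6: L0/L1/L2 = BFD/A/- → run B
t=7: L0/L1/L2 = BFDEH/A/- → run B
t=8: L0/L1/L2 = FDEHG/AB/- → run F
t=9: L0/L1/L2 = FDEHG/AB/- → run F
t=10: L0/L1/L2 = FDEHG/AB/- → run F
t=11: L0/L1/L2 = FDEHG/AB/- → run F
t=12: L0/L1/L2 = DEHG/ABF/- → run D
t=13: L0/L1/L2 = DEHG/ABF/- → run D
t=14: L0/L1/L2 = DEHG/ABF/- → run D
t=15: L0/L1/L2 = DEHG/ABF/- → run D
t=16: L0/L1/L2 = EHG/ABF/- → run E
t=17: L0/L1/L2 = EHG/ABF/- → run E
t=18: L0/L1/L2 = EHG/ABF/- → run E
t=19: L0/L1/L2 = HG/ABF/- → run H
t=20: L0/L1/L2 = HG/ABF/- → run H
t=21: L0/L1/L2 = HG/ABF/- → run H
t=22: L0/L1/L2 = G/ABF/- → run G
t=23: L0/L1/L2 = G/ABF/- → run G
t=24: L0/L1/L2 = -/ABF/- → run A
t=25: L0/L1/L2 = -/ABF/- → run A
t=26: L0/L1/L2 = -/ABF/- → run A
t=27: L0/L1/L2 = -/ABF/- → run A
t=28: L0/L1/L2 = -/BF/- → run B
t=29: L0/L1/L2 = -/BF/- → run B
t=30: L0/L1/L2 = -/F/- → run F
t=31: (idle)
t=32: (idle)
t=33: (idle)
t=34: (idle)
t=35: (idle)
t=36: (idle)
t=37: (idle)
t=38: (idle)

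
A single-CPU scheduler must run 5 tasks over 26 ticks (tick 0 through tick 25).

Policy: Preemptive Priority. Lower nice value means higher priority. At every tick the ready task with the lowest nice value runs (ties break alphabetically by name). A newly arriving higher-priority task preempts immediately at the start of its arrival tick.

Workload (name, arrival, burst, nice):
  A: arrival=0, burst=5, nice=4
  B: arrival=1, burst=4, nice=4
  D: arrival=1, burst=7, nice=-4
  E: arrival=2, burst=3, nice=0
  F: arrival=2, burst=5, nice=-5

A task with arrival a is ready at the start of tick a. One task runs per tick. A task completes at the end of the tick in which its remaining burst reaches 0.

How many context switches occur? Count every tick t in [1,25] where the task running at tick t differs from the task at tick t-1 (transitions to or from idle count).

context switches = 7

t=0: ready={A} → run A
t=1: ready={A,B,D} → run D
t=2: ready={A,B,D,E,F} → run F
t=3: ready={A,B,D,E,F} → run F
t=4: ready={A,B,D,E,F} → run F
t=5: ready={A,B,D,E,F} → run F
t=6: ready={A,B,D,E,F} → run F
t=7: ready={A,B,D,E} → run D
t=8: ready={A,B,D,E} → run D
t=9: ready={A,B,D,E} → run D
t=10: ready={A,B,D,E} → run D
t=11: ready={A,B,D,E} → run D
t=12: ready={A,B,D,E} → run D
t=13: ready={A,B,E} → run E
t=14: ready={A,B,E} → run E
t=15: ready={A,B,E} → run E
t=16: ready={A,B} → run A
t=17: ready={A,B} → run A
t=18: ready={A,B} → run A
t=19: ready={A,B} → run A
t=20: ready={B} → run B
t=21: ready={B} → run B
t=22: ready={B} → run B
t=23: ready={B} → run B
t=24: (idle)
t=25: (idle)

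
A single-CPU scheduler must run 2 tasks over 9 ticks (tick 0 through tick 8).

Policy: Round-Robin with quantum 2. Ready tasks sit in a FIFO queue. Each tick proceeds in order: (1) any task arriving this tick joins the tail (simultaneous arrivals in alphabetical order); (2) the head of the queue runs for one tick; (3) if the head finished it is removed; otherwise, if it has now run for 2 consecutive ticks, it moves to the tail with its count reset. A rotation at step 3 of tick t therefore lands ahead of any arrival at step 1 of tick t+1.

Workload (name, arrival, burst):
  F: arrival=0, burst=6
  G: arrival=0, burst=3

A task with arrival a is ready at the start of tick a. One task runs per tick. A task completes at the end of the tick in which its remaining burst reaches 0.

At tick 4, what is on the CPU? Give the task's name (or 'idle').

running at tick 4 = F

t=0: queue=[F,G] q_used=0 → run F
t=1: queue=[F,G] q_used=1 → run F
t=2: queue=[G,F] q_used=0 → run G
t=3: queue=[G,F] q_used=1 → run G
t=4: queue=[F,G] q_used=0 → run F
t=5: queue=[F,G] q_used=1 → run F
t=6: queue=[G,F] q_used=0 → run G
t=7: queue=[F] q_used=0 → run F
t=8: queue=[F] q_used=1 → run F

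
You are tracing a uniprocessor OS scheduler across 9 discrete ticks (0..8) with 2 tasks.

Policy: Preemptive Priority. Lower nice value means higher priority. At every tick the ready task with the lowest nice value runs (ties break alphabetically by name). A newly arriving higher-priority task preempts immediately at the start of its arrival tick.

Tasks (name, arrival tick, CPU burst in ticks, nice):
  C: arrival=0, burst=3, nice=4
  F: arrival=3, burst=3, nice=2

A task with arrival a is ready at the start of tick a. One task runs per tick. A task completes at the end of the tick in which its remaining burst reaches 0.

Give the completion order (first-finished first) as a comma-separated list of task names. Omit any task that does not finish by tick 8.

t=0: ready={C} → run C
t=1: ready={C} → run C
t=2: ready={C} → run C
t=3: ready={F} → run F
t=4: ready={F} → run F
t=5: ready={F} → run F
t=6: (idle)
t=7: (idle)
t=8: (idle)

completion order = C, F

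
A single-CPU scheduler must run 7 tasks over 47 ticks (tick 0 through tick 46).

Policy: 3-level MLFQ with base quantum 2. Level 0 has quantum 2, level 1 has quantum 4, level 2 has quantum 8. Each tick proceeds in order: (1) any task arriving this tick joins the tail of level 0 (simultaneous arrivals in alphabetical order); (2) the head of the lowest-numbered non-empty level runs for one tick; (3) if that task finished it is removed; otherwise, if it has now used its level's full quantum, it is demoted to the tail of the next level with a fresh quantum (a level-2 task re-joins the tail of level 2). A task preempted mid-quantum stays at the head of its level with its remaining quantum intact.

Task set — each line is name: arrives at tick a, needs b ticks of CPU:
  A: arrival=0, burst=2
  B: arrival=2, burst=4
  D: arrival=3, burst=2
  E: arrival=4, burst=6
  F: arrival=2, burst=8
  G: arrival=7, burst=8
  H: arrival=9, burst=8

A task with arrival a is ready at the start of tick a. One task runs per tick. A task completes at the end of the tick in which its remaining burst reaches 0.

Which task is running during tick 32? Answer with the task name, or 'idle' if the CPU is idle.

running at tick 32 = F

t=0: L0/L1/L2 = A/-/- → run A
t=1: L0/L1/L2 = A/-/- → run A
t=2: L0/L1/L2 = BF/-/- → run B
t=3: L0/L1/L2 = BFD/-/- → run B
t=4: L0/L1/L2 = FDE/B/- → run F
t=5: L0/L1/L2 = FDE/B/- → run F
t=6: L0/L1/L2 = DE/BF/- → run D
t=7: L0/L1/L2 = DEG/BF/- → run D
t=8: L0/L1/L2 = EG/BF/- → run E
t=9: L0/L1/L2 = EGH/BF/- → run E
t=10: L0/L1/L2 = GH/BFE/- → run G
t=11: L0/L1/L2 = GH/BFE/- → run G
t=12: L0/L1/L2 = H/BFEG/- → run H
t=13: L0/L1/L2 = H/BFEG/- → run H
t=14: L0/L1/L2 = -/BFEGH/- → run B
t=15: L0/L1/L2 = -/BFEGH/- → run B
t=16: L0/L1/L2 = -/FEGH/- → run F
t=17: L0/L1/L2 = -/FEGH/- → run F
t=18: L0/L1/L2 = -/FEGH/- → run F
t=19: L0/L1/L2 = -/FEGH/- → run F
t=20: L0/L1/L2 = -/EGH/F → run E
t=21: L0/L1/L2 = -/EGH/F → run E
t=22: L0/L1/L2 = -/EGH/F → run E
t=23: L0/L1/L2 = -/EGH/F → run E
t=24: L0/L1/L2 = -/GH/F → run G
t=25: L0/L1/L2 = -/GH/F → run G
t=26: L0/L1/L2 = -/GH/F → run G
t=27: L0/L1/L2 = -/GH/F → run G
t=28: L0/L1/L2 = -/H/FG → run H
t=29: L0/L1/L2 = -/H/FG → run H
t=30: L0/L1/L2 = -/H/FG → run H
t=31: L0/L1/L2 = -/H/FG → run H
t=32: L0/L1/L2 = -/-/FGH → run F
t=33: L0/L1/L2 = -/-/FGH → run F
t=34: L0/L1/L2 = -/-/GH → run G
t=35: L0/L1/L2 = -/-/GH → run G
t=36: L0/L1/L2 = -/-/H → run H
t=37: L0/L1/L2 = -/-/H → run H
t=38: (idle)
t=39: (idle)
t=40: (idle)
t=41: (idle)
t=42: (idle)
t=43: (idle)
t=44: (idle)
t=45: (idle)
t=46: (idle)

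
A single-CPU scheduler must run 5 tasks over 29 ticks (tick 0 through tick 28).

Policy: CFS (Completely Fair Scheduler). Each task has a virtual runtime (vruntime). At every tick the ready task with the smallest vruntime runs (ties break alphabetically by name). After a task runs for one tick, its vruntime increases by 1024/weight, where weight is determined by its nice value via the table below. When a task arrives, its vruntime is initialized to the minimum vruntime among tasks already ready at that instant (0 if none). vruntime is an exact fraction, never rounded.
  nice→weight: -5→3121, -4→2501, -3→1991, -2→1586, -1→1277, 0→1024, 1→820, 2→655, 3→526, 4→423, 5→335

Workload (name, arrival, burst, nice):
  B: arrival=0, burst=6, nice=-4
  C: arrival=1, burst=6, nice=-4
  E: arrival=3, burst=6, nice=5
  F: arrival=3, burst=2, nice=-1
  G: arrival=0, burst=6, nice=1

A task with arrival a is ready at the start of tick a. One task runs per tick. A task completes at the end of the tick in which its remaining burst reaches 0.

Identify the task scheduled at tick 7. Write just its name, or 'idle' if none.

t=0: vr[B=0 G=0] → run B
t=1: vr[B=1024/2501 C=0 G=0] → run C
t=2: vr[B=1024/2501 C=1024/2501 G=0] → run G
t=3: vr[B=1024/2501 C=1024/2501 E=1024/2501 F=1024/2501 G=256/205] → run B
t=4: vr[B=2048/2501 C=1024/2501 E=1024/2501 F=1024/2501 G=256/205] → run C
t=5: vr[B=2048/2501 C=2048/2501 E=1024/2501 F=1024/2501 G=256/205] → run E
t=6: vr[B=2048/2501 C=2048/2501 E=2904064/837835 F=1024/2501 G=256/205] → run F
t=7: vr[B=2048/2501 C=2048/2501 E=2904064/837835 F=3868672/3193777 G=256/205] → run B
t=8: vr[B=3072/2501 C=2048/2501 E=2904064/837835 F=3868672/3193777 G=256/205] → run C
t=9: vr[B=3072/2501 C=3072/2501 E=2904064/837835 F=3868672/3193777 G=256/205] → run F
t=10: vr[B=3072/2501 C=3072/2501 E=2904064/837835 G=256/205] → run B
t=11: vr[B=4096/2501 C=3072/2501 E=2904064/837835 G=256/205] → run C
t=12: vr[B=4096/2501 C=4096/2501 E=2904064/837835 G=256/205] → run G
t=13: vr[B=4096/2501 C=4096/2501 E=2904064/837835 G=512/205] → run B
t=14: vr[B=5120/2501 C=4096/2501 E=2904064/837835 G=512/205] → run C
t=15: vr[B=5120/2501 C=5120/2501 E=2904064/837835 G=512/205] → run B
t=16: vr[C=5120/2501 E=2904064/837835 G=512/205] → run C
t=17: vr[E=2904064/837835 G=512/205] → run G
t=18: vr[E=2904064/837835 G=768/205] → run E
t=19: vr[E=5465088/837835 G=768/205] → run G
t=20: vr[E=5465088/837835 G=1024/205] → run G
t=21: vr[E=5465088/837835 G=256/41] → run G
t=22: vr[E=5465088/837835] → run E
t=23: vr[E=8026112/837835] → run E
t=24: vr[E=10587136/837835] → run E
t=25: vr[E=2629632/167567] → run E
t=26: (idle)
t=27: (idle)
t=28: (idle)

running at tick 7 = B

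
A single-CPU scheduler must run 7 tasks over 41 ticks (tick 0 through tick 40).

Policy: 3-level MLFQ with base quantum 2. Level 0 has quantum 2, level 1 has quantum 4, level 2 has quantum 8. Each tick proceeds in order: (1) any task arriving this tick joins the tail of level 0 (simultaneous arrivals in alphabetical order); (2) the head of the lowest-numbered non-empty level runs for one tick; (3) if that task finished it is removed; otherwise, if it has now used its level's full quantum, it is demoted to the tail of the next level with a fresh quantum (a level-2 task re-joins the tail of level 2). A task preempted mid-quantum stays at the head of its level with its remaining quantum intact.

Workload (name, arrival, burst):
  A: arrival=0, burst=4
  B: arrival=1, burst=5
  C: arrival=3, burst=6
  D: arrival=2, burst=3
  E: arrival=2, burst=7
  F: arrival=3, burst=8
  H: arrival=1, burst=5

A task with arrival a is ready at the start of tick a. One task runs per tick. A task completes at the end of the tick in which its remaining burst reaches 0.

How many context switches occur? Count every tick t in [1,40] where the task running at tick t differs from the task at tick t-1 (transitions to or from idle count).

t=0: L0/L1/L2 = A/-/- → run A
t=1: L0/L1/L2 = ABH/-/- → run A
t=2: L0/L1/L2 = BHDE/A/- → run B
t=3: L0/L1/L2 = BHDECF/A/- → run B
t=4: L0/L1/L2 = HDECF/AB/- → run H
t=5: L0/L1/L2 = HDECF/AB/- → run H
t=6: L0/L1/L2 = DECF/ABH/- → run D
t=7: L0/L1/L2 = DECF/ABH/- → run D
t=8: L0/L1/L2 = ECF/ABHD/- → run E
t=9: L0/L1/L2 = ECF/ABHD/- → run E
t=10: L0/L1/L2 = CF/ABHDE/- → run C
t=11: L0/L1/L2 = CF/ABHDE/- → run C
t=12: L0/L1/L2 = F/ABHDEC/- → run F
t=13: L0/L1/L2 = F/ABHDEC/- → run F
t=14: L0/L1/L2 = -/ABHDECF/- → run A
t=15: L0/L1/L2 = -/ABHDECF/- → run A
t=16: L0/L1/L2 = -/BHDECF/- → run B
t=17: L0/L1/L2 = -/BHDECF/- → run B
t=18: L0/L1/L2 = -/BHDECF/- → run B
t=19: L0/L1/L2 = -/HDECF/- → run H
t=20: L0/L1/L2 = -/HDECF/- → run H
t=21: L0/L1/L2 = -/HDECF/- → run H
t=22: L0/L1/L2 = -/DECF/- → run D
t=23: L0/L1/L2 = -/ECF/- → run E
t=24: L0/L1/L2 = -/ECF/- → run E
t=25: L0/L1/L2 = -/ECF/- → run E
t=26: L0/L1/L2 = -/ECF/- → run E
t=27: L0/L1/L2 = -/CF/E → run C
t=28: L0/L1/L2 = -/CF/E → run C
t=29: L0/L1/L2 = -/CF/E → run C
t=30: L0/L1/L2 = -/CF/E → run C
t=31: L0/L1/L2 = -/F/E → run F
t=32: L0/L1/L2 = -/F/E → run F
t=33: L0/L1/L2 = -/F/E → run F
t=34: L0/L1/L2 = -/F/E → run F
t=35: L0/L1/L2 = -/-/EF → run E
t=36: L0/L1/L2 = -/-/F → run F
t=37: L0/L1/L2 = -/-/F → run F
t=38: (idle)
t=39: (idle)
t=40: (idle)

context switches = 16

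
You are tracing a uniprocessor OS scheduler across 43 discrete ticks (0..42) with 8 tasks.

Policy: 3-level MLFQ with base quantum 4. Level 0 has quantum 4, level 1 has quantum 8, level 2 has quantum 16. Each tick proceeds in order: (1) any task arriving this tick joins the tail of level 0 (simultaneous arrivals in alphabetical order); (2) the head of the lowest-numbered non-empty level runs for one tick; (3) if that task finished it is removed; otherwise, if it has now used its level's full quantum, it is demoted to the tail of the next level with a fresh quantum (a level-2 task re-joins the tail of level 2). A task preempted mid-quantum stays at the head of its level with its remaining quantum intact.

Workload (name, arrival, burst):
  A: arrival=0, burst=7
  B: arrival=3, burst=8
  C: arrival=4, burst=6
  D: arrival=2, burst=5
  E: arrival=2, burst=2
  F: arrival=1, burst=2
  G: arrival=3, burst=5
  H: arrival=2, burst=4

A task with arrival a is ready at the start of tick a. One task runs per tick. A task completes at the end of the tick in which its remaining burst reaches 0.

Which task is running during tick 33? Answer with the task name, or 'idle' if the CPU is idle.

t=0: L0/L1/L2 = A/-/- → run A
t=1: L0/L1/L2 = AF/-/- → run A
t=2: L0/L1/L2 = AFDEH/-/- → run A
t=3: L0/L1/L2 = AFDEHBG/-/- → run A
t=4: L0/L1/L2 = FDEHBGC/A/- → run F
t=5: L0/L1/L2 = FDEHBGC/A/- → run F
t=6: L0/L1/L2 = DEHBGC/A/- → run D
t=7: L0/L1/L2 = DEHBGC/A/- → run D
t=8: L0/L1/L2 = DEHBGC/A/- → run D
t=9: L0/L1/L2 = DEHBGC/A/- → run D
t=10: L0/L1/L2 = EHBGC/AD/- → run E
t=11: L0/L1/L2 = EHBGC/AD/- → run E
t=12: L0/L1/L2 = HBGC/AD/- → run H
t=13: L0/L1/L2 = HBGC/AD/- → run H
t=14: L0/L1/L2 = HBGC/AD/- → run H
t=15: L0/L1/L2 = HBGC/AD/- → run H
t=16: L0/L1/L2 = BGC/AD/- → run B
t=17: L0/L1/L2 = BGC/AD/- → run B
t=18: L0/L1/L2 = BGC/AD/- → run B
t=19: L0/L1/L2 = BGC/AD/- → run B
t=20: L0/L1/L2 = GC/ADB/- → run G
t=21: L0/L1/L2 = GC/ADB/- → run G
t=22: L0/L1/L2 = GC/ADB/- → run G
t=23: L0/L1/L2 = GC/ADB/- → run G
t=24: L0/L1/L2 = C/ADBG/- → run C
t=25: L0/L1/L2 = C/ADBG/- → run C
t=26: L0/L1/L2 = C/ADBG/- → run C
t=27: L0/L1/L2 = C/ADBG/- → run C
t=28: L0/L1/L2 = -/ADBGC/- → run A
t=29: L0/L1/L2 = -/ADBGC/- → run A
t=30: L0/L1/L2 = -/ADBGC/- → run A
t=31: L0/L1/L2 = -/DBGC/- → run D
t=32: L0/L1/L2 = -/BGC/- → run B
t=33: L0/L1/L2 = -/BGC/- → run B
t=34: L0/L1/L2 = -/BGC/- → run B
t=35: L0/L1/L2 = -/BGC/- → run B
t=36: L0/L1/L2 = -/GC/- → run G
t=37: L0/L1/L2 = -/C/- → run C
t=38: L0/L1/L2 = -/C/- → run C
t=39: (idle)
t=40: (idle)
t=41: (idle)
t=42: (idle)

running at tick 33 = B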